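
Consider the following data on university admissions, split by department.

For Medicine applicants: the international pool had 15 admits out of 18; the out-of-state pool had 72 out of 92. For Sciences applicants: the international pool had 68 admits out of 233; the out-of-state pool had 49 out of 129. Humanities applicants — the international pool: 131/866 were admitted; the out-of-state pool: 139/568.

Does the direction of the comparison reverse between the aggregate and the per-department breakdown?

Medicine: the international pool 15/18 = 83.3%, the out-of-state pool 72/92 = 78.3% → the international pool
Sciences: the international pool 68/233 = 29.2%, the out-of-state pool 49/129 = 38.0% → the out-of-state pool
Humanities: the international pool 131/866 = 15.1%, the out-of-state pool 139/568 = 24.5% → the out-of-state pool
Overall: the international pool 214/1117 = 19.2%, the out-of-state pool 260/789 = 33.0% → the out-of-state pool
Neither sweeps: the international pool wins 1 of 3 groups, the out-of-state pool wins 2. The out-of-state pool wins overall but not every group — no Simpson reversal.

No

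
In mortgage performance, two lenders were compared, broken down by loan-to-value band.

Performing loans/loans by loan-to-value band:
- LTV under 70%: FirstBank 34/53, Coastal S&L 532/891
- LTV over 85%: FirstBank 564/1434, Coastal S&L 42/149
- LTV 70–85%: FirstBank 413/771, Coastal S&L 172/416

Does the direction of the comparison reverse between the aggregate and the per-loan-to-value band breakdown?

LTV under 70%: FirstBank 34/53 = 64.2%, Coastal S&L 532/891 = 59.7% → FirstBank
LTV over 85%: FirstBank 564/1434 = 39.3%, Coastal S&L 42/149 = 28.2% → FirstBank
LTV 70–85%: FirstBank 413/771 = 53.6%, Coastal S&L 172/416 = 41.3% → FirstBank
Overall: FirstBank 1011/2258 = 44.8%, Coastal S&L 746/1456 = 51.2% → Coastal S&L
FirstBank wins each loan-to-value group but Coastal S&L wins overall — the comparison reverses. FirstBank's loans skew toward LTV over 85%, which has a lower base rate.

Yes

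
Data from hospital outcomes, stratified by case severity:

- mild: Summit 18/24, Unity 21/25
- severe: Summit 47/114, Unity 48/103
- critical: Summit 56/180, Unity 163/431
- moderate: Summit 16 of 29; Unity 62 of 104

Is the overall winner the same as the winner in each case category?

Mild: Summit 18/24 = 75.0%, Unity 21/25 = 84.0% → Unity
Severe: Summit 47/114 = 41.2%, Unity 48/103 = 46.6% → Unity
Critical: Summit 56/180 = 31.1%, Unity 163/431 = 37.8% → Unity
Moderate: Summit 16/29 = 55.2%, Unity 62/104 = 59.6% → Unity
Overall: Summit 137/347 = 39.5%, Unity 294/663 = 44.3% → Unity
Unity wins overall and in every case group — no reversal.

Yes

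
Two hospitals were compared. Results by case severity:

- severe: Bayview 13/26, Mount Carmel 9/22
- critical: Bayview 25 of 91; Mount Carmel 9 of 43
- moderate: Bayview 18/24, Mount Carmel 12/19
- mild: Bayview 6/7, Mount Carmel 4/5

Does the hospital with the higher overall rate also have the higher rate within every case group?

Yes

Severe: Bayview 13/26 = 50.0%, Mount Carmel 9/22 = 40.9% → Bayview
Critical: Bayview 25/91 = 27.5%, Mount Carmel 9/43 = 20.9% → Bayview
Moderate: Bayview 18/24 = 75.0%, Mount Carmel 12/19 = 63.2% → Bayview
Mild: Bayview 6/7 = 85.7%, Mount Carmel 4/5 = 80.0% → Bayview
Overall: Bayview 62/148 = 41.9%, Mount Carmel 34/89 = 38.2% → Bayview
Bayview wins overall and in every case group — no reversal.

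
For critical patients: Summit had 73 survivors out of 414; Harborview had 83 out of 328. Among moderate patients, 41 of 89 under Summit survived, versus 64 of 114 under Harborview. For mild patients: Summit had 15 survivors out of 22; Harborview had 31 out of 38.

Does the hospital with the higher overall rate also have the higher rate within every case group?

Yes

Critical: Summit 73/414 = 17.6%, Harborview 83/328 = 25.3% → Harborview
Moderate: Summit 41/89 = 46.1%, Harborview 64/114 = 56.1% → Harborview
Mild: Summit 15/22 = 68.2%, Harborview 31/38 = 81.6% → Harborview
Overall: Summit 129/525 = 24.6%, Harborview 178/480 = 37.1% → Harborview
Harborview wins overall and in every case group — no reversal.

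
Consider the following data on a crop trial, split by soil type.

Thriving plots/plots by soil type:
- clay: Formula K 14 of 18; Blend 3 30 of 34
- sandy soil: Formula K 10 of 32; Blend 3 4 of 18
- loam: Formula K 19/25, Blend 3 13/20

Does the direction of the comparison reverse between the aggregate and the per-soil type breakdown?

Clay: Formula K 14/18 = 77.8%, Blend 3 30/34 = 88.2% → Blend 3
Sandy soil: Formula K 10/32 = 31.2%, Blend 3 4/18 = 22.2% → Formula K
Loam: Formula K 19/25 = 76.0%, Blend 3 13/20 = 65.0% → Formula K
Overall: Formula K 43/75 = 57.3%, Blend 3 47/72 = 65.3% → Blend 3
Neither sweeps: Formula K wins 2 of 3 groups, Blend 3 wins 1. Blend 3 wins overall but not every group — no Simpson reversal.

No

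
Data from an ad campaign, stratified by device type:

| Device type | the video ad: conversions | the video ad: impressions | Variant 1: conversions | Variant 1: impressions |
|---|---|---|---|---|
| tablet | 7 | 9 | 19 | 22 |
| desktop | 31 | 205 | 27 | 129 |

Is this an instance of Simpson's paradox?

Tablet: the video ad 7/9 = 77.8%, Variant 1 19/22 = 86.4% → Variant 1
Desktop: the video ad 31/205 = 15.1%, Variant 1 27/129 = 20.9% → Variant 1
Overall: the video ad 38/214 = 17.8%, Variant 1 46/151 = 30.5% → Variant 1
Variant 1 wins overall and in every device group — no reversal.

No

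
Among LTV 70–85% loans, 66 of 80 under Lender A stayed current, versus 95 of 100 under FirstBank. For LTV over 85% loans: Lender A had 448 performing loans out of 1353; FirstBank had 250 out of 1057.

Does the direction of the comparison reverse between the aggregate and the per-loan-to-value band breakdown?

No

LTV 70–85%: Lender A 66/80 = 82.5%, FirstBank 95/100 = 95.0% → FirstBank
LTV over 85%: Lender A 448/1353 = 33.1%, FirstBank 250/1057 = 23.7% → Lender A
Overall: Lender A 514/1433 = 35.9%, FirstBank 345/1157 = 29.8% → Lender A
Neither sweeps: Lender A wins 1 of 2 groups, FirstBank wins 1. Lender A wins overall but not every group — no Simpson reversal.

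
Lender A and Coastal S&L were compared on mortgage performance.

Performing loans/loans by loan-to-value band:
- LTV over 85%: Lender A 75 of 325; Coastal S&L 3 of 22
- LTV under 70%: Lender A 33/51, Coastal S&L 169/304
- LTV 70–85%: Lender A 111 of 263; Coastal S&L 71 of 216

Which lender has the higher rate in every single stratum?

LTV over 85%: Lender A 75/325 = 23.1%, Coastal S&L 3/22 = 13.6% → Lender A
LTV under 70%: Lender A 33/51 = 64.7%, Coastal S&L 169/304 = 55.6% → Lender A
LTV 70–85%: Lender A 111/263 = 42.2%, Coastal S&L 71/216 = 32.9% → Lender A
Lender A has the higher rate in all 3 groups.

Lender A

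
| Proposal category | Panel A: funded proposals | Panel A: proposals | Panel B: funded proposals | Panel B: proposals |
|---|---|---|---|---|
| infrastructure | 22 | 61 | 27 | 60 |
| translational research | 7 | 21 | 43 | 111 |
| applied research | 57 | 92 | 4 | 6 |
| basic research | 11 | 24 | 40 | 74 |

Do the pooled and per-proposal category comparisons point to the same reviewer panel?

Infrastructure: Panel A 22/61 = 36.1%, Panel B 27/60 = 45.0% → Panel B
Translational research: Panel A 7/21 = 33.3%, Panel B 43/111 = 38.7% → Panel B
Applied research: Panel A 57/92 = 62.0%, Panel B 4/6 = 66.7% → Panel B
Basic research: Panel A 11/24 = 45.8%, Panel B 40/74 = 54.1% → Panel B
Overall: Panel A 97/198 = 49.0%, Panel B 114/251 = 45.4% → Panel A
Panel B wins each proposal group but Panel A wins overall — the comparison reverses. Panel B's proposals skew toward translational research, which has a lower base rate.

No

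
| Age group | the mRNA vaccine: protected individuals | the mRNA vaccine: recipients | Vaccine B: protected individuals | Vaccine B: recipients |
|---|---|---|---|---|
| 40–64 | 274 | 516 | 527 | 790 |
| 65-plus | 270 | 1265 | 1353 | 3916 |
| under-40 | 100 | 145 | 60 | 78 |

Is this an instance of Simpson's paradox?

40–64: the mRNA vaccine 274/516 = 53.1%, Vaccine B 527/790 = 66.7% → Vaccine B
65-plus: the mRNA vaccine 270/1265 = 21.3%, Vaccine B 1353/3916 = 34.6% → Vaccine B
Under-40: the mRNA vaccine 100/145 = 69.0%, Vaccine B 60/78 = 76.9% → Vaccine B
Overall: the mRNA vaccine 644/1926 = 33.4%, Vaccine B 1940/4784 = 40.6% → Vaccine B
Vaccine B wins overall and in every age group — no reversal.

No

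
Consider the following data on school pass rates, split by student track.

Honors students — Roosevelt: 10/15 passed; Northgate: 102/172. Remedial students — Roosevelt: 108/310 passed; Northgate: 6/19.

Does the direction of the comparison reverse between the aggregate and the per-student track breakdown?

Honors: Roosevelt 10/15 = 66.7%, Northgate 102/172 = 59.3% → Roosevelt
Remedial: Roosevelt 108/310 = 34.8%, Northgate 6/19 = 31.6% → Roosevelt
Overall: Roosevelt 118/325 = 36.3%, Northgate 108/191 = 56.5% → Northgate
Roosevelt wins each student group but Northgate wins overall — the comparison reverses. Roosevelt's students skew toward remedial, which has a lower base rate.

Yes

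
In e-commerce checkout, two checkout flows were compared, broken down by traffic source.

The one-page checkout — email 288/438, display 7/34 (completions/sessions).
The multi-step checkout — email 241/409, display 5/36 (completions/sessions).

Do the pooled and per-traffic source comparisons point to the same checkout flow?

Email: the one-page checkout 288/438 = 65.8%, the multi-step checkout 241/409 = 58.9% → the one-page checkout
Display: the one-page checkout 7/34 = 20.6%, the multi-step checkout 5/36 = 13.9% → the one-page checkout
Overall: the one-page checkout 295/472 = 62.5%, the multi-step checkout 246/445 = 55.3% → the one-page checkout
The one-page checkout wins overall and in every traffic group — no reversal.

Yes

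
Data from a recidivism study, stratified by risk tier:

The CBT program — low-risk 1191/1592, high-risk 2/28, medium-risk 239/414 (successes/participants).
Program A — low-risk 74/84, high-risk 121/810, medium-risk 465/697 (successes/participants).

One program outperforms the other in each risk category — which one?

Low-risk: the CBT program 1191/1592 = 74.8%, Program A 74/84 = 88.1% → Program A
High-risk: the CBT program 2/28 = 7.1%, Program A 121/810 = 14.9% → Program A
Medium-risk: the CBT program 239/414 = 57.7%, Program A 465/697 = 66.7% → Program A
Program A has the higher rate in all 3 groups.

Program A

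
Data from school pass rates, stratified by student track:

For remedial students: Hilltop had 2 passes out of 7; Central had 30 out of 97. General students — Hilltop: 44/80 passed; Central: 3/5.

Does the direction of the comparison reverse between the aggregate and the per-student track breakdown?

Yes

Remedial: Hilltop 2/7 = 28.6%, Central 30/97 = 30.9% → Central
General: Hilltop 44/80 = 55.0%, Central 3/5 = 60.0% → Central
Overall: Hilltop 46/87 = 52.9%, Central 33/102 = 32.4% → Hilltop
Central wins each student group but Hilltop wins overall — the comparison reverses. Central's students skew toward remedial, which has a lower base rate.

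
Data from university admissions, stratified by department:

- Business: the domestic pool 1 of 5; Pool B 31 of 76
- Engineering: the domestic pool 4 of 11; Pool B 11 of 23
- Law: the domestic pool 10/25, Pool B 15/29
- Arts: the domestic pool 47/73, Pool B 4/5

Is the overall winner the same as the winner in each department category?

No

Business: the domestic pool 1/5 = 20.0%, Pool B 31/76 = 40.8% → Pool B
Engineering: the domestic pool 4/11 = 36.4%, Pool B 11/23 = 47.8% → Pool B
Law: the domestic pool 10/25 = 40.0%, Pool B 15/29 = 51.7% → Pool B
Arts: the domestic pool 47/73 = 64.4%, Pool B 4/5 = 80.0% → Pool B
Overall: the domestic pool 62/114 = 54.4%, Pool B 61/133 = 45.9% → the domestic pool
Pool B wins each department group but the domestic pool wins overall — the comparison reverses. Pool B's applicants skew toward Business, which has a lower base rate.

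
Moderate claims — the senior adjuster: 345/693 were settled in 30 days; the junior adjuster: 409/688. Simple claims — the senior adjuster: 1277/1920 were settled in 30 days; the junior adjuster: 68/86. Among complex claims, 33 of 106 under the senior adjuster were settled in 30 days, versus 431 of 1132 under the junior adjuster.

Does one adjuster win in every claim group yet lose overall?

Moderate: the senior adjuster 345/693 = 49.8%, the junior adjuster 409/688 = 59.4% → the junior adjuster
Simple: the senior adjuster 1277/1920 = 66.5%, the junior adjuster 68/86 = 79.1% → the junior adjuster
Complex: the senior adjuster 33/106 = 31.1%, the junior adjuster 431/1132 = 38.1% → the junior adjuster
Overall: the senior adjuster 1655/2719 = 60.9%, the junior adjuster 908/1906 = 47.6% → the senior adjuster
The junior adjuster wins each claim group but the senior adjuster wins overall — the comparison reverses. The junior adjuster's claims skew toward complex, which has a lower base rate.

Yes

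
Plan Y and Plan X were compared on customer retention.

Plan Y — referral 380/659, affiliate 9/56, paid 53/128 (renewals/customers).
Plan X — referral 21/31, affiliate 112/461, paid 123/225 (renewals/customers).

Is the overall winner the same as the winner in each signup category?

Referral: Plan Y 380/659 = 57.7%, Plan X 21/31 = 67.7% → Plan X
Affiliate: Plan Y 9/56 = 16.1%, Plan X 112/461 = 24.3% → Plan X
Paid: Plan Y 53/128 = 41.4%, Plan X 123/225 = 54.7% → Plan X
Overall: Plan Y 442/843 = 52.4%, Plan X 256/717 = 35.7% → Plan Y
Plan X wins each signup group but Plan Y wins overall — the comparison reverses. Plan X's customers skew toward affiliate, which has a lower base rate.

No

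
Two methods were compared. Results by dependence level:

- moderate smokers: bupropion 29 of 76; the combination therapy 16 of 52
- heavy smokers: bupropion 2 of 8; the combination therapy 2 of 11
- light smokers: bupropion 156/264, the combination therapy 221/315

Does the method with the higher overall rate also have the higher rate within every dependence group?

Moderate smokers: bupropion 29/76 = 38.2%, the combination therapy 16/52 = 30.8% → bupropion
Heavy smokers: bupropion 2/8 = 25.0%, the combination therapy 2/11 = 18.2% → bupropion
Light smokers: bupropion 156/264 = 59.1%, the combination therapy 221/315 = 70.2% → the combination therapy
Overall: bupropion 187/348 = 53.7%, the combination therapy 239/378 = 63.2% → the combination therapy
Neither sweeps: bupropion wins 2 of 3 groups, the combination therapy wins 1. The combination therapy wins overall but not every group — no Simpson reversal.

No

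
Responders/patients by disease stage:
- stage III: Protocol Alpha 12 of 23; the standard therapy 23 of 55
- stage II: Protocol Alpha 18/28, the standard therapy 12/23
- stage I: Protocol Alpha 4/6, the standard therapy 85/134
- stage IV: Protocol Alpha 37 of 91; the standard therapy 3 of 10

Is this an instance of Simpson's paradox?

Stage III: Protocol Alpha 12/23 = 52.2%, the standard therapy 23/55 = 41.8% → Protocol Alpha
Stage II: Protocol Alpha 18/28 = 64.3%, the standard therapy 12/23 = 52.2% → Protocol Alpha
Stage I: Protocol Alpha 4/6 = 66.7%, the standard therapy 85/134 = 63.4% → Protocol Alpha
Stage IV: Protocol Alpha 37/91 = 40.7%, the standard therapy 3/10 = 30.0% → Protocol Alpha
Overall: Protocol Alpha 71/148 = 48.0%, the standard therapy 123/222 = 55.4% → the standard therapy
Protocol Alpha wins each disease group but the standard therapy wins overall — the comparison reverses. Protocol Alpha's patients skew toward stage IV, which has a lower base rate.

Yes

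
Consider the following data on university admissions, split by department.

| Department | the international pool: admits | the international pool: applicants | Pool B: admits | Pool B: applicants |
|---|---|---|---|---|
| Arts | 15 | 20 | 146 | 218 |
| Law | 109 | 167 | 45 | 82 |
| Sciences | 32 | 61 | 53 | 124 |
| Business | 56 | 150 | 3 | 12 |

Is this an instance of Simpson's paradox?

Arts: the international pool 15/20 = 75.0%, Pool B 146/218 = 67.0% → the international pool
Law: the international pool 109/167 = 65.3%, Pool B 45/82 = 54.9% → the international pool
Sciences: the international pool 32/61 = 52.5%, Pool B 53/124 = 42.7% → the international pool
Business: the international pool 56/150 = 37.3%, Pool B 3/12 = 25.0% → the international pool
Overall: the international pool 212/398 = 53.3%, Pool B 247/436 = 56.7% → Pool B
The international pool wins each department group but Pool B wins overall — the comparison reverses. The international pool's applicants skew toward Business, which has a lower base rate.

Yes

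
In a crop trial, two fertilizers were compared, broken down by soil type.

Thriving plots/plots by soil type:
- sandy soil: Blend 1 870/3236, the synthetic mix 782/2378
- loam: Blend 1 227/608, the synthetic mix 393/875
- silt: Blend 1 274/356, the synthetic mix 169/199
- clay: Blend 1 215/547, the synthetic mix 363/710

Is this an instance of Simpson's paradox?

Sandy soil: Blend 1 870/3236 = 26.9%, the synthetic mix 782/2378 = 32.9% → the synthetic mix
Loam: Blend 1 227/608 = 37.3%, the synthetic mix 393/875 = 44.9% → the synthetic mix
Silt: Blend 1 274/356 = 77.0%, the synthetic mix 169/199 = 84.9% → the synthetic mix
Clay: Blend 1 215/547 = 39.3%, the synthetic mix 363/710 = 51.1% → the synthetic mix
Overall: Blend 1 1586/4747 = 33.4%, the synthetic mix 1707/4162 = 41.0% → the synthetic mix
The synthetic mix wins overall and in every soil group — no reversal.

No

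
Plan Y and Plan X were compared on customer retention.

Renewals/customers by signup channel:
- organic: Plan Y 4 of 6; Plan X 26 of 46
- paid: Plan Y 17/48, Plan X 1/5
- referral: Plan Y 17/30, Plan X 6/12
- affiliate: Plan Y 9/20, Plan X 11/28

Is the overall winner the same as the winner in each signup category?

No

Organic: Plan Y 4/6 = 66.7%, Plan X 26/46 = 56.5% → Plan Y
Paid: Plan Y 17/48 = 35.4%, Plan X 1/5 = 20.0% → Plan Y
Referral: Plan Y 17/30 = 56.7%, Plan X 6/12 = 50.0% → Plan Y
Affiliate: Plan Y 9/20 = 45.0%, Plan X 11/28 = 39.3% → Plan Y
Overall: Plan Y 47/104 = 45.2%, Plan X 44/91 = 48.4% → Plan X
Plan Y wins each signup group but Plan X wins overall — the comparison reverses. Plan Y's customers skew toward paid, which has a lower base rate.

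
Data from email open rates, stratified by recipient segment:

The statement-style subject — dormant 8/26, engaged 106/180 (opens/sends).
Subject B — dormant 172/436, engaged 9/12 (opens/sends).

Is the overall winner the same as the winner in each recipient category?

No

Dormant: the statement-style subject 8/26 = 30.8%, Subject B 172/436 = 39.4% → Subject B
Engaged: the statement-style subject 106/180 = 58.9%, Subject B 9/12 = 75.0% → Subject B
Overall: the statement-style subject 114/206 = 55.3%, Subject B 181/448 = 40.4% → the statement-style subject
Subject B wins each recipient group but the statement-style subject wins overall — the comparison reverses. Subject B's sends skew toward dormant, which has a lower base rate.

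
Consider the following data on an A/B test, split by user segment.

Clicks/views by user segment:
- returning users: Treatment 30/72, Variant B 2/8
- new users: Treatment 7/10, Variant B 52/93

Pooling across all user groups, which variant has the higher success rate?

Returning users: Treatment 30/72 = 41.7%, Variant B 2/8 = 25.0% → Treatment
New users: Treatment 7/10 = 70.0%, Variant B 52/93 = 55.9% → Treatment
Overall: Treatment 37/82 = 45.1%, Variant B 54/101 = 53.5% → Variant B
(Treatment wins every user group but Variant B wins overall — Treatment's views skew toward the low-rate returning users group.)

Variant B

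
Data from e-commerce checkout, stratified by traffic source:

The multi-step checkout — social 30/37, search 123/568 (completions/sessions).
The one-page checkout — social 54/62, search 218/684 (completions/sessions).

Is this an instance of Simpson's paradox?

Social: the multi-step checkout 30/37 = 81.1%, the one-page checkout 54/62 = 87.1% → the one-page checkout
Search: the multi-step checkout 123/568 = 21.7%, the one-page checkout 218/684 = 31.9% → the one-page checkout
Overall: the multi-step checkout 153/605 = 25.3%, the one-page checkout 272/746 = 36.5% → the one-page checkout
The one-page checkout wins overall and in every traffic group — no reversal.

No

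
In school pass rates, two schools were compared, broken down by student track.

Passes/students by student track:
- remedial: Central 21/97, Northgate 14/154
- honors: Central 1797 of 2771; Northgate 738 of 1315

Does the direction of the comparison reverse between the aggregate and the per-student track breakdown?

No

Remedial: Central 21/97 = 21.6%, Northgate 14/154 = 9.1% → Central
Honors: Central 1797/2771 = 64.9%, Northgate 738/1315 = 56.1% → Central
Overall: Central 1818/2868 = 63.4%, Northgate 752/1469 = 51.2% → Central
Central wins overall and in every student group — no reversal.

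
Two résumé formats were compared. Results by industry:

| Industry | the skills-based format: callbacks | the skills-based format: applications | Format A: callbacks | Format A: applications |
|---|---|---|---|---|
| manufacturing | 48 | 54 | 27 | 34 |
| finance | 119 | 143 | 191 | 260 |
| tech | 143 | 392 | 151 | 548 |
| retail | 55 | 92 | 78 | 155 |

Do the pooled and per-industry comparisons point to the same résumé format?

Yes

Manufacturing: the skills-based format 48/54 = 88.9%, Format A 27/34 = 79.4% → the skills-based format
Finance: the skills-based format 119/143 = 83.2%, Format A 191/260 = 73.5% → the skills-based format
Tech: the skills-based format 143/392 = 36.5%, Format A 151/548 = 27.6% → the skills-based format
Retail: the skills-based format 55/92 = 59.8%, Format A 78/155 = 50.3% → the skills-based format
Overall: the skills-based format 365/681 = 53.6%, Format A 447/997 = 44.8% → the skills-based format
The skills-based format wins overall and in every industry group — no reversal.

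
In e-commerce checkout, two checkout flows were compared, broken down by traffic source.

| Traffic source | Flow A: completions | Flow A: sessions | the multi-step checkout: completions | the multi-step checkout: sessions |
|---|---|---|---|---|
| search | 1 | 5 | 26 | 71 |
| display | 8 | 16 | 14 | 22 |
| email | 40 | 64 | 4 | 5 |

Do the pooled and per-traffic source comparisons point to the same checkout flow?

Search: Flow A 1/5 = 20.0%, the multi-step checkout 26/71 = 36.6% → the multi-step checkout
Display: Flow A 8/16 = 50.0%, the multi-step checkout 14/22 = 63.6% → the multi-step checkout
Email: Flow A 40/64 = 62.5%, the multi-step checkout 4/5 = 80.0% → the multi-step checkout
Overall: Flow A 49/85 = 57.6%, the multi-step checkout 44/98 = 44.9% → Flow A
The multi-step checkout wins each traffic group but Flow A wins overall — the comparison reverses. The multi-step checkout's sessions skew toward search, which has a lower base rate.

No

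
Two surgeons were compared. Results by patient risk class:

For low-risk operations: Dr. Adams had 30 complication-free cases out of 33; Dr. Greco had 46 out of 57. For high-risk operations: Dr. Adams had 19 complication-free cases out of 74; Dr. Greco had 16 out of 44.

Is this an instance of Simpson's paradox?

Low-risk: Dr. Adams 30/33 = 90.9%, Dr. Greco 46/57 = 80.7% → Dr. Adams
High-risk: Dr. Adams 19/74 = 25.7%, Dr. Greco 16/44 = 36.4% → Dr. Greco
Overall: Dr. Adams 49/107 = 45.8%, Dr. Greco 62/101 = 61.4% → Dr. Greco
Neither sweeps: Dr. Adams wins 1 of 2 groups, Dr. Greco wins 1. Dr. Greco wins overall but not every group — no Simpson reversal.

No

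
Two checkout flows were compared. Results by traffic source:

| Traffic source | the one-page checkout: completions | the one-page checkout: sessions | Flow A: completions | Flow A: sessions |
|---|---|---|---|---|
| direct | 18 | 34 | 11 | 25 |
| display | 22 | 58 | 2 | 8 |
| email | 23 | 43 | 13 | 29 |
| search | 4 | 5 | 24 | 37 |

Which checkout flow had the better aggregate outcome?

Flow A

Direct: the one-page checkout 18/34 = 52.9%, Flow A 11/25 = 44.0% → the one-page checkout
Display: the one-page checkout 22/58 = 37.9%, Flow A 2/8 = 25.0% → the one-page checkout
Email: the one-page checkout 23/43 = 53.5%, Flow A 13/29 = 44.8% → the one-page checkout
Search: the one-page checkout 4/5 = 80.0%, Flow A 24/37 = 64.9% → the one-page checkout
Overall: the one-page checkout 67/140 = 47.9%, Flow A 50/99 = 50.5% → Flow A
(The one-page checkout wins every traffic group but Flow A wins overall — the one-page checkout's sessions skew toward the low-rate display group.)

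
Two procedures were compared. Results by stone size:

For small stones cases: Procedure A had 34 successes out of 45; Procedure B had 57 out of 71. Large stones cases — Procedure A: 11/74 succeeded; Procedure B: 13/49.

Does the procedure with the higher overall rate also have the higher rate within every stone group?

Yes

Small stones: Procedure A 34/45 = 75.6%, Procedure B 57/71 = 80.3% → Procedure B
Large stones: Procedure A 11/74 = 14.9%, Procedure B 13/49 = 26.5% → Procedure B
Overall: Procedure A 45/119 = 37.8%, Procedure B 70/120 = 58.3% → Procedure B
Procedure B wins overall and in every stone group — no reversal.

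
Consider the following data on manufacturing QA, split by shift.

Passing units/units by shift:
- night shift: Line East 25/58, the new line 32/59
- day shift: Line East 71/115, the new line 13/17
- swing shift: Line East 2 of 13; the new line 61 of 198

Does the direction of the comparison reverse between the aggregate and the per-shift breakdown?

Night shift: Line East 25/58 = 43.1%, the new line 32/59 = 54.2% → the new line
Day shift: Line East 71/115 = 61.7%, the new line 13/17 = 76.5% → the new line
Swing shift: Line East 2/13 = 15.4%, the new line 61/198 = 30.8% → the new line
Overall: Line East 98/186 = 52.7%, the new line 106/274 = 38.7% → Line East
The new line wins each shift group but Line East wins overall — the comparison reverses. The new line's units skew toward swing shift, which has a lower base rate.

Yes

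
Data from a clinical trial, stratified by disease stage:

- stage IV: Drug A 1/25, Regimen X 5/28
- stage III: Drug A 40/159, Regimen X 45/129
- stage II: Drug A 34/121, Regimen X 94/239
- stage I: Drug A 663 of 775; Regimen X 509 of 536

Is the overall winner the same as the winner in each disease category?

Yes

Stage IV: Drug A 1/25 = 4.0%, Regimen X 5/28 = 17.9% → Regimen X
Stage III: Drug A 40/159 = 25.2%, Regimen X 45/129 = 34.9% → Regimen X
Stage II: Drug A 34/121 = 28.1%, Regimen X 94/239 = 39.3% → Regimen X
Stage I: Drug A 663/775 = 85.5%, Regimen X 509/536 = 95.0% → Regimen X
Overall: Drug A 738/1080 = 68.3%, Regimen X 653/932 = 70.1% → Regimen X
Regimen X wins overall and in every disease group — no reversal.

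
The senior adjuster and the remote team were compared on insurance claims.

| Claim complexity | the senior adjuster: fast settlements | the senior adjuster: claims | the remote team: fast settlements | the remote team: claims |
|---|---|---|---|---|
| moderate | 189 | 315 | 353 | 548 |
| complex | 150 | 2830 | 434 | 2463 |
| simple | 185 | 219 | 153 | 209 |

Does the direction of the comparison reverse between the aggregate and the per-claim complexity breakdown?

No

Moderate: the senior adjuster 189/315 = 60.0%, the remote team 353/548 = 64.4% → the remote team
Complex: the senior adjuster 150/2830 = 5.3%, the remote team 434/2463 = 17.6% → the remote team
Simple: the senior adjuster 185/219 = 84.5%, the remote team 153/209 = 73.2% → the senior adjuster
Overall: the senior adjuster 524/3364 = 15.6%, the remote team 940/3220 = 29.2% → the remote team
Neither sweeps: the senior adjuster wins 1 of 3 groups, the remote team wins 2. The remote team wins overall but not every group — no Simpson reversal.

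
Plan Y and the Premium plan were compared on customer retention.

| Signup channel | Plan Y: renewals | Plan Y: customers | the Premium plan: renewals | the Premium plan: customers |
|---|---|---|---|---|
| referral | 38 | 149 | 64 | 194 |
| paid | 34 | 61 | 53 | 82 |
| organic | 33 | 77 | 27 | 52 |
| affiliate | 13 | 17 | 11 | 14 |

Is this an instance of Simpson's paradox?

Referral: Plan Y 38/149 = 25.5%, the Premium plan 64/194 = 33.0% → the Premium plan
Paid: Plan Y 34/61 = 55.7%, the Premium plan 53/82 = 64.6% → the Premium plan
Organic: Plan Y 33/77 = 42.9%, the Premium plan 27/52 = 51.9% → the Premium plan
Affiliate: Plan Y 13/17 = 76.5%, the Premium plan 11/14 = 78.6% → the Premium plan
Overall: Plan Y 118/304 = 38.8%, the Premium plan 155/342 = 45.3% → the Premium plan
The Premium plan wins overall and in every signup group — no reversal.

No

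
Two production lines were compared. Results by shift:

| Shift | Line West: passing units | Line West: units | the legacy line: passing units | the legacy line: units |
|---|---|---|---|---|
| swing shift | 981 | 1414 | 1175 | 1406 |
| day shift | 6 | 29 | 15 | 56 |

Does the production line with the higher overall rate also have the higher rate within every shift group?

Swing shift: Line West 981/1414 = 69.4%, the legacy line 1175/1406 = 83.6% → the legacy line
Day shift: Line West 6/29 = 20.7%, the legacy line 15/56 = 26.8% → the legacy line
Overall: Line West 987/1443 = 68.4%, the legacy line 1190/1462 = 81.4% → the legacy line
The legacy line wins overall and in every shift group — no reversal.

Yes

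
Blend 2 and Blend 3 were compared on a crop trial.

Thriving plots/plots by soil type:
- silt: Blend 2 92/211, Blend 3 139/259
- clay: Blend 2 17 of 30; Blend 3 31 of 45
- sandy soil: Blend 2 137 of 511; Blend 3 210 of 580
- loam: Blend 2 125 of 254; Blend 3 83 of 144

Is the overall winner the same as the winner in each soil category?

Silt: Blend 2 92/211 = 43.6%, Blend 3 139/259 = 53.7% → Blend 3
Clay: Blend 2 17/30 = 56.7%, Blend 3 31/45 = 68.9% → Blend 3
Sandy soil: Blend 2 137/511 = 26.8%, Blend 3 210/580 = 36.2% → Blend 3
Loam: Blend 2 125/254 = 49.2%, Blend 3 83/144 = 57.6% → Blend 3
Overall: Blend 2 371/1006 = 36.9%, Blend 3 463/1028 = 45.0% → Blend 3
Blend 3 wins overall and in every soil group — no reversal.

Yes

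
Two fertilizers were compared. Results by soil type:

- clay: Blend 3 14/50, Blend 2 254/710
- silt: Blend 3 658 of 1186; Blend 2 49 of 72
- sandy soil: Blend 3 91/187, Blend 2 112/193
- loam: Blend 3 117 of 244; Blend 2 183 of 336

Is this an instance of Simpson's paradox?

Clay: Blend 3 14/50 = 28.0%, Blend 2 254/710 = 35.8% → Blend 2
Silt: Blend 3 658/1186 = 55.5%, Blend 2 49/72 = 68.1% → Blend 2
Sandy soil: Blend 3 91/187 = 48.7%, Blend 2 112/193 = 58.0% → Blend 2
Loam: Blend 3 117/244 = 48.0%, Blend 2 183/336 = 54.5% → Blend 2
Overall: Blend 3 880/1667 = 52.8%, Blend 2 598/1311 = 45.6% → Blend 3
Blend 2 wins each soil group but Blend 3 wins overall — the comparison reverses. Blend 2's plots skew toward clay, which has a lower base rate.

Yes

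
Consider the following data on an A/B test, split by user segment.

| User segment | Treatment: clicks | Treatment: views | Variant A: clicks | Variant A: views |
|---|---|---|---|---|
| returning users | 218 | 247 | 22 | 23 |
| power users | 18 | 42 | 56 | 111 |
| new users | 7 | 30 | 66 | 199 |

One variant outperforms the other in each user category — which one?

Returning users: Treatment 218/247 = 88.3%, Variant A 22/23 = 95.7% → Variant A
Power users: Treatment 18/42 = 42.9%, Variant A 56/111 = 50.5% → Variant A
New users: Treatment 7/30 = 23.3%, Variant A 66/199 = 33.2% → Variant A
Variant A has the higher rate in all 3 groups.

Variant A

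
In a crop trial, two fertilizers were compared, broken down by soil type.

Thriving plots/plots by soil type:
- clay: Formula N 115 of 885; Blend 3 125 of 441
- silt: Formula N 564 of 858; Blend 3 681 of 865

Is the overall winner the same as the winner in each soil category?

Clay: Formula N 115/885 = 13.0%, Blend 3 125/441 = 28.3% → Blend 3
Silt: Formula N 564/858 = 65.7%, Blend 3 681/865 = 78.7% → Blend 3
Overall: Formula N 679/1743 = 39.0%, Blend 3 806/1306 = 61.7% → Blend 3
Blend 3 wins overall and in every soil group — no reversal.

Yes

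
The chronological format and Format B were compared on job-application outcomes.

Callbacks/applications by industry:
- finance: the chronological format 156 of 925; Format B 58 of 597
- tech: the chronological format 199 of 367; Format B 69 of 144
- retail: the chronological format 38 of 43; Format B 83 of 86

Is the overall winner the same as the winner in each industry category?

Finance: the chronological format 156/925 = 16.9%, Format B 58/597 = 9.7% → the chronological format
Tech: the chronological format 199/367 = 54.2%, Format B 69/144 = 47.9% → the chronological format
Retail: the chronological format 38/43 = 88.4%, Format B 83/86 = 96.5% → Format B
Overall: the chronological format 393/1335 = 29.4%, Format B 210/827 = 25.4% → the chronological format
Neither sweeps: the chronological format wins 2 of 3 groups, Format B wins 1. The chronological format wins overall but not every group — no Simpson reversal.

No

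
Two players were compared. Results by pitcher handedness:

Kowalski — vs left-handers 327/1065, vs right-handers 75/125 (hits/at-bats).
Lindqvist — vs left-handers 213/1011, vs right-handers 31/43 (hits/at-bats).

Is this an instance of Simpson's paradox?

Vs left-handers: Kowalski 327/1065 = 30.7%, Lindqvist 213/1011 = 21.1% → Kowalski
Vs right-handers: Kowalski 75/125 = 60.0%, Lindqvist 31/43 = 72.1% → Lindqvist
Overall: Kowalski 402/1190 = 33.8%, Lindqvist 244/1054 = 23.1% → Kowalski
Neither sweeps: Kowalski wins 1 of 2 groups, Lindqvist wins 1. Kowalski wins overall but not every group — no Simpson reversal.

No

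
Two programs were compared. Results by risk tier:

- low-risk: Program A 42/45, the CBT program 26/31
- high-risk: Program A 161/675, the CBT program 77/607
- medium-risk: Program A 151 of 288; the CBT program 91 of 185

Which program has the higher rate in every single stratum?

Program A

Low-risk: Program A 42/45 = 93.3%, the CBT program 26/31 = 83.9% → Program A
High-risk: Program A 161/675 = 23.9%, the CBT program 77/607 = 12.7% → Program A
Medium-risk: Program A 151/288 = 52.4%, the CBT program 91/185 = 49.2% → Program A
Program A has the higher rate in all 3 groups.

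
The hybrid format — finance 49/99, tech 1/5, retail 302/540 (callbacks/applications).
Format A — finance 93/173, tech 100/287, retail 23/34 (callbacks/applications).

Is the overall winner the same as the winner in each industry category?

Finance: the hybrid format 49/99 = 49.5%, Format A 93/173 = 53.8% → Format A
Tech: the hybrid format 1/5 = 20.0%, Format A 100/287 = 34.8% → Format A
Retail: the hybrid format 302/540 = 55.9%, Format A 23/34 = 67.6% → Format A
Overall: the hybrid format 352/644 = 54.7%, Format A 216/494 = 43.7% → the hybrid format
Format A wins each industry group but the hybrid format wins overall — the comparison reverses. Format A's applications skew toward tech, which has a lower base rate.

No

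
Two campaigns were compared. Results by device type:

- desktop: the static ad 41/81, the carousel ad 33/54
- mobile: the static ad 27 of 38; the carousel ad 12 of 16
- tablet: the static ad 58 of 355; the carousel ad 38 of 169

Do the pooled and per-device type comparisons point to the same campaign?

Desktop: the static ad 41/81 = 50.6%, the carousel ad 33/54 = 61.1% → the carousel ad
Mobile: the static ad 27/38 = 71.1%, the carousel ad 12/16 = 75.0% → the carousel ad
Tablet: the static ad 58/355 = 16.3%, the carousel ad 38/169 = 22.5% → the carousel ad
Overall: the static ad 126/474 = 26.6%, the carousel ad 83/239 = 34.7% → the carousel ad
The carousel ad wins overall and in every device group — no reversal.

Yes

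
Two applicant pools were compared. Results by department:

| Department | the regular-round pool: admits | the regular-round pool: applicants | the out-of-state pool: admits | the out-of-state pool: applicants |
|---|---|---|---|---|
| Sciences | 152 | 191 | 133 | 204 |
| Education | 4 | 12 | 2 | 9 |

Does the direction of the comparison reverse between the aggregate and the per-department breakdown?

Sciences: the regular-round pool 152/191 = 79.6%, the out-of-state pool 133/204 = 65.2% → the regular-round pool
Education: the regular-round pool 4/12 = 33.3%, the out-of-state pool 2/9 = 22.2% → the regular-round pool
Overall: the regular-round pool 156/203 = 76.8%, the out-of-state pool 135/213 = 63.4% → the regular-round pool
The regular-round pool wins overall and in every department group — no reversal.

No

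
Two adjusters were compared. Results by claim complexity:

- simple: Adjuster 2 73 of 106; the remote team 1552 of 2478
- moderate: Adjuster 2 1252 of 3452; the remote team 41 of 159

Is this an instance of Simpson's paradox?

Simple: Adjuster 2 73/106 = 68.9%, the remote team 1552/2478 = 62.6% → Adjuster 2
Moderate: Adjuster 2 1252/3452 = 36.3%, the remote team 41/159 = 25.8% → Adjuster 2
Overall: Adjuster 2 1325/3558 = 37.2%, the remote team 1593/2637 = 60.4% → the remote team
Adjuster 2 wins each claim group but the remote team wins overall — the comparison reverses. Adjuster 2's claims skew toward moderate, which has a lower base rate.

Yes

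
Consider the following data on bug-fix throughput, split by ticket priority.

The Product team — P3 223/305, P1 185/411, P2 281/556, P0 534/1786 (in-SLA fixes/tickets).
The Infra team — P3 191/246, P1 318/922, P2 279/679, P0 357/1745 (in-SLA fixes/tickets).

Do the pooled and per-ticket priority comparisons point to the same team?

P3: the Product team 223/305 = 73.1%, the Infra team 191/246 = 77.6% → the Infra team
P1: the Product team 185/411 = 45.0%, the Infra team 318/922 = 34.5% → the Product team
P2: the Product team 281/556 = 50.5%, the Infra team 279/679 = 41.1% → the Product team
P0: the Product team 534/1786 = 29.9%, the Infra team 357/1745 = 20.5% → the Product team
Overall: the Product team 1223/3058 = 40.0%, the Infra team 1145/3592 = 31.9% → the Product team
Neither sweeps: the Product team wins 3 of 4 groups, the Infra team wins 1. The Product team wins overall but not every group — no Simpson reversal.

No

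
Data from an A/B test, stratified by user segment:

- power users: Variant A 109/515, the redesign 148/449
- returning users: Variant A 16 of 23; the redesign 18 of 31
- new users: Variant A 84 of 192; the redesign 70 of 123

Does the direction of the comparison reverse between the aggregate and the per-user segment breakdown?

No

Power users: Variant A 109/515 = 21.2%, the redesign 148/449 = 33.0% → the redesign
Returning users: Variant A 16/23 = 69.6%, the redesign 18/31 = 58.1% → Variant A
New users: Variant A 84/192 = 43.8%, the redesign 70/123 = 56.9% → the redesign
Overall: Variant A 209/730 = 28.6%, the redesign 236/603 = 39.1% → the redesign
Neither sweeps: Variant A wins 1 of 3 groups, the redesign wins 2. The redesign wins overall but not every group — no Simpson reversal.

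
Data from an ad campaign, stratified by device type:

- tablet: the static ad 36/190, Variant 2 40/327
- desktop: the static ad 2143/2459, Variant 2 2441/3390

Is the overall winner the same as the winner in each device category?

Tablet: the static ad 36/190 = 18.9%, Variant 2 40/327 = 12.2% → the static ad
Desktop: the static ad 2143/2459 = 87.1%, Variant 2 2441/3390 = 72.0% → the static ad
Overall: the static ad 2179/2649 = 82.3%, Variant 2 2481/3717 = 66.7% → the static ad
The static ad wins overall and in every device group — no reversal.

Yes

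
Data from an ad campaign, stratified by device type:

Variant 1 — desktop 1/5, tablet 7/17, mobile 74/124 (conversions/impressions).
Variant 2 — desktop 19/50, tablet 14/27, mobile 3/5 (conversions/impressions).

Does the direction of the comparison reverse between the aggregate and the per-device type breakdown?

Desktop: Variant 1 1/5 = 20.0%, Variant 2 19/50 = 38.0% → Variant 2
Tablet: Variant 1 7/17 = 41.2%, Variant 2 14/27 = 51.9% → Variant 2
Mobile: Variant 1 74/124 = 59.7%, Variant 2 3/5 = 60.0% → Variant 2
Overall: Variant 1 82/146 = 56.2%, Variant 2 36/82 = 43.9% → Variant 1
Variant 2 wins each device group but Variant 1 wins overall — the comparison reverses. Variant 2's impressions skew toward desktop, which has a lower base rate.

Yes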